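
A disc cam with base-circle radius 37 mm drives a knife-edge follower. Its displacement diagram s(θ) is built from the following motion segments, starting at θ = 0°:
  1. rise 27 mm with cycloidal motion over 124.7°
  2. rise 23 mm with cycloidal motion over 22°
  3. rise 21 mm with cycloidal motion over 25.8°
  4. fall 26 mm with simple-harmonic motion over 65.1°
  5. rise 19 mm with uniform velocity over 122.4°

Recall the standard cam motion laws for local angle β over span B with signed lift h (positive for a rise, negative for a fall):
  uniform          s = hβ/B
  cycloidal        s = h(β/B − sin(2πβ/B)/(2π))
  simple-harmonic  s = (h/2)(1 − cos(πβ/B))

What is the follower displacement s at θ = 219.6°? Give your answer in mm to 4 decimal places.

seg 1 [0°–124.7°] cycloidal, h=27: full span → s += 27 → s = 27.0000
seg 2 [124.7°–146.7°] cycloidal, h=23: full span → s += 23 → s = 50.0000
seg 3 [146.7°–172.5°] cycloidal, h=21: full span → s += 21 → s = 71.0000
seg 4 [172.5°–237.6°] simple-harmonic, h=-26: θ=219.6° here. β=47.1, B=65.1. -26/2·(1 − cos(π·0.7235)) = -21.3962 → s = 49.6038

49.6038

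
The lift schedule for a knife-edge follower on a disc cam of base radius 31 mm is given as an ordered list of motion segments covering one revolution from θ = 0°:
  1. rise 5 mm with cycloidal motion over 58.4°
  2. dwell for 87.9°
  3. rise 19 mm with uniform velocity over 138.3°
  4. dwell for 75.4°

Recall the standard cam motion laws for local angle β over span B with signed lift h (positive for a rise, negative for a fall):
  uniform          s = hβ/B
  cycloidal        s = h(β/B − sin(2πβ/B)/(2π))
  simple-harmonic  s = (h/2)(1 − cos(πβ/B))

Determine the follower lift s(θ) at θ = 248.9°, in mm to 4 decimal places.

seg 1 [0°–58.4°] cycloidal, h=5: full span → s += 5 → s = 5.0000
seg 2 [58.4°–146.3°] dwell: s stays 5.0000
seg 3 [146.3°–284.6°] uniform, h=19: θ=248.9° here. β=102.6, B=138.3. 19·102.6/138.3 = 14.0954 → s = 19.0954

19.0954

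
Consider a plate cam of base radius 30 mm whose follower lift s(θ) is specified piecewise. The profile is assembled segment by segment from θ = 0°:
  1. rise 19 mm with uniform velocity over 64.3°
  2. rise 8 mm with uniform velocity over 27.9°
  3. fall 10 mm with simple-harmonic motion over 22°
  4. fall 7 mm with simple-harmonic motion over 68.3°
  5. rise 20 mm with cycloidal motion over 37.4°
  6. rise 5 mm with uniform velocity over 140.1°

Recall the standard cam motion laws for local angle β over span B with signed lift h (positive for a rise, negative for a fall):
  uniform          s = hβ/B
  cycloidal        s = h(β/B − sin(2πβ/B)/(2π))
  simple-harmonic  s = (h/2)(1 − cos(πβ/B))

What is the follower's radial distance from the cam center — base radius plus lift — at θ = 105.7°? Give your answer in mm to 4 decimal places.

seg 1 [0°–64.3°] uniform, h=19: full span → s += 19 → s = 19.0000
seg 2 [64.3°–92.2°] uniform, h=8: full span → s += 8 → s = 27.0000
seg 3 [92.2°–114.2°] simple-harmonic, h=-10: θ=105.7° here. β=13.5, B=22. -10/2·(1 − cos(π·0.6136)) = -6.7473 → s = 20.2527
radial distance = base radius + s = 30 + 20.2527 = 50.2527

50.2527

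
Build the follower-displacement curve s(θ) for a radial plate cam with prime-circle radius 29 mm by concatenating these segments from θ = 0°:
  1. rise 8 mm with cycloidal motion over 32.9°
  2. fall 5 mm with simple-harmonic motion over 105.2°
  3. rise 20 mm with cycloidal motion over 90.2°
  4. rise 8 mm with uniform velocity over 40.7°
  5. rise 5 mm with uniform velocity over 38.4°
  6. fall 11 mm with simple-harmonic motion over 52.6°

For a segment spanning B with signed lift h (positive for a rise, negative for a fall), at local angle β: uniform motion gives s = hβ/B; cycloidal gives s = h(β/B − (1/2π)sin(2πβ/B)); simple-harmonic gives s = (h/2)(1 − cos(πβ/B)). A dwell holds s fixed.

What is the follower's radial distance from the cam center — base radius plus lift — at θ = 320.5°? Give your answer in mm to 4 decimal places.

seg 1 [0°–32.9°] cycloidal, h=8: full span → s += 8 → s = 8.0000
seg 2 [32.9°–138.1°] simple-harmonic, h=-5: full span → s += -5 → s = 3.0000
seg 3 [138.1°–228.3°] cycloidal, h=20: full span → s += 20 → s = 23.0000
seg 4 [228.3°–269°] uniform, h=8: full span → s += 8 → s = 31.0000
seg 5 [269°–307.4°] uniform, h=5: full span → s += 5 → s = 36.0000
seg 6 [307.4°–360°] simple-harmonic, h=-11: θ=320.5° here. β=13.1, B=52.6. -11/2·(1 − cos(π·0.2490)) = -1.5993 → s = 34.4007
radial distance = base radius + s = 29 + 34.4007 = 63.4007

63.4007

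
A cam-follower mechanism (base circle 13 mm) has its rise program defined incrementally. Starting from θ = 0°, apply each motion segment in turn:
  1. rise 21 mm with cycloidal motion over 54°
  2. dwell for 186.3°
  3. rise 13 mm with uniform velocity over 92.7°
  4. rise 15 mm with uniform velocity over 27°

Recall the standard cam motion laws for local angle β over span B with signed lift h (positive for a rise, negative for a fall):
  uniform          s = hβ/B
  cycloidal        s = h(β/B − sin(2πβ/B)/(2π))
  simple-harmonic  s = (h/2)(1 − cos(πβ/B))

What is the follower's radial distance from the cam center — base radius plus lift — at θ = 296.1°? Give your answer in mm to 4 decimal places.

seg 1 [0°–54°] cycloidal, h=21: full span → s += 21 → s = 21.0000
seg 2 [54°–240.3°] dwell: s stays 21.0000
seg 3 [240.3°–333°] uniform, h=13: θ=296.1° here. β=55.8, B=92.7. 13·55.8/92.7 = 7.8252 → s = 28.8252
radial distance = base radius + s = 13 + 28.8252 = 41.8252

41.8252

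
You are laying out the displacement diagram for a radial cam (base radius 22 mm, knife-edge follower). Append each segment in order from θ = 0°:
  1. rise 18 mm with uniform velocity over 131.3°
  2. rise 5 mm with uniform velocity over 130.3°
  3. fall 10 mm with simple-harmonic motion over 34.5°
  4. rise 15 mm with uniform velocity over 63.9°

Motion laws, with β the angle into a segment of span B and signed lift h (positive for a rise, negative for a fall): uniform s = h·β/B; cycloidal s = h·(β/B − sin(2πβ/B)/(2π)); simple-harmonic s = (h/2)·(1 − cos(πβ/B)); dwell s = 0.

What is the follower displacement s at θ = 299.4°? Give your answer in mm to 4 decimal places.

seg 1 [0°–131.3°] uniform, h=18: full span → s += 18 → s = 18.0000
seg 2 [131.3°–261.6°] uniform, h=5: full span → s += 5 → s = 23.0000
seg 3 [261.6°–296.1°] simple-harmonic, h=-10: full span → s += -10 → s = 13.0000
seg 4 [296.1°–360°] uniform, h=15: θ=299.4° here. β=3.3, B=63.9. 15·3.3/63.9 = 0.7746 → s = 13.7746

13.7746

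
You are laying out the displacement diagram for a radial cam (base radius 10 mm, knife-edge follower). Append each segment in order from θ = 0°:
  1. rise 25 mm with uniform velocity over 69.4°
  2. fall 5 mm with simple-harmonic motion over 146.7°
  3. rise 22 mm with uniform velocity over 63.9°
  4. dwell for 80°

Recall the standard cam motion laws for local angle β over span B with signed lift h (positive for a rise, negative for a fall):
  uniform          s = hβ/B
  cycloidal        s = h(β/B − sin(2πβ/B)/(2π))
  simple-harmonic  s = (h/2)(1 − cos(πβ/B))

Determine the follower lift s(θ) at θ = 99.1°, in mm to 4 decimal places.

seg 1 [0°–69.4°] uniform, h=25: full span → s += 25 → s = 25.0000
seg 2 [69.4°–216.1°] simple-harmonic, h=-5: θ=99.1° here. β=29.7, B=146.7. -5/2·(1 − cos(π·0.2025)) = -0.4888 → s = 24.5112

24.5112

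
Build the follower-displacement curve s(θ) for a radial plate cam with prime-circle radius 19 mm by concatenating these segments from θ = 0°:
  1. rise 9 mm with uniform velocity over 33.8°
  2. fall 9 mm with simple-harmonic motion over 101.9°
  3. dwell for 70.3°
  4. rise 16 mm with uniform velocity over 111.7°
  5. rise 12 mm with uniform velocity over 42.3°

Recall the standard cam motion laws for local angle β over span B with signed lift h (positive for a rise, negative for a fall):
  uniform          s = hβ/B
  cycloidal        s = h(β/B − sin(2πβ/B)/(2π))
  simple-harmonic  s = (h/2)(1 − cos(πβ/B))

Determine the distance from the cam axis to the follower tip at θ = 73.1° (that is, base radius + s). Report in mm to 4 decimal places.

seg 1 [0°–33.8°] uniform, h=9: full span → s += 9 → s = 9.0000
seg 2 [33.8°–135.7°] simple-harmonic, h=-9: θ=73.1° here. β=39.3, B=101.9. -9/2·(1 − cos(π·0.3857)) = -2.9183 → s = 6.0817
radial distance = base radius + s = 19 + 6.0817 = 25.0817

25.0817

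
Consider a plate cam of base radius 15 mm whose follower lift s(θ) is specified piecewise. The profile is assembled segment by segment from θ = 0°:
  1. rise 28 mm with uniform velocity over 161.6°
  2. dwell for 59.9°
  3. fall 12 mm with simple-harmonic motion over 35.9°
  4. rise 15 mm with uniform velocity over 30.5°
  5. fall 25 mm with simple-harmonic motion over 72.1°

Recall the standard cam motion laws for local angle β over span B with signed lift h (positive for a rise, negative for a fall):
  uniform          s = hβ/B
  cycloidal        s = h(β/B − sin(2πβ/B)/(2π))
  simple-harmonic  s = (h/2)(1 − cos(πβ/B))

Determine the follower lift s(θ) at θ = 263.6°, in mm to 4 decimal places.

seg 1 [0°–161.6°] uniform, h=28: full span → s += 28 → s = 28.0000
seg 2 [161.6°–221.5°] dwell: s stays 28.0000
seg 3 [221.5°–257.4°] simple-harmonic, h=-12: full span → s += -12 → s = 16.0000
seg 4 [257.4°–287.9°] uniform, h=15: θ=263.6° here. β=6.2, B=30.5. 15·6.2/30.5 = 3.0492 → s = 19.0492

19.0492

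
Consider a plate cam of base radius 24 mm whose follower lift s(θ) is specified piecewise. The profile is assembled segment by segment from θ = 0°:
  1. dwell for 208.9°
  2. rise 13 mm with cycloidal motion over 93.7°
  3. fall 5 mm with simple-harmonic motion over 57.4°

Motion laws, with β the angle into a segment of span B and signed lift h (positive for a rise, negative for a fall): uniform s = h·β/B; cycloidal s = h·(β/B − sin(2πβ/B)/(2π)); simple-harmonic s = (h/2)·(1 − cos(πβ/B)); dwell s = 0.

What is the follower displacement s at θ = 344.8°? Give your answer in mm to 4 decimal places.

seg 1 [0°–208.9°] dwell: s stays 0.0000
seg 2 [208.9°–302.6°] cycloidal, h=13: full span → s += 13 → s = 13.0000
seg 3 [302.6°–360°] simple-harmonic, h=-5: θ=344.8° here. β=42.2, B=57.4. -5/2·(1 − cos(π·0.7352)) = -4.1836 → s = 8.8164

8.8164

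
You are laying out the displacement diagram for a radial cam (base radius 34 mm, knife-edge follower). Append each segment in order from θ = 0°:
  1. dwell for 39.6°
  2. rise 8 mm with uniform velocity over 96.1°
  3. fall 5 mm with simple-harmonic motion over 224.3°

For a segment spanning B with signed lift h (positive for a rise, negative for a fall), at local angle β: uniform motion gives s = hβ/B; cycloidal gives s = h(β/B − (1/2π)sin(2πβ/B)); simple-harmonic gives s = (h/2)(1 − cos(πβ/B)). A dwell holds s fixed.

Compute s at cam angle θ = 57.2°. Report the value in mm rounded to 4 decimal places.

seg 1 [0°–39.6°] dwell: s stays 0.0000
seg 2 [39.6°–135.7°] uniform, h=8: θ=57.2° here. β=17.6, B=96.1. 8·17.6/96.1 = 1.4651 → s = 1.4651

1.4651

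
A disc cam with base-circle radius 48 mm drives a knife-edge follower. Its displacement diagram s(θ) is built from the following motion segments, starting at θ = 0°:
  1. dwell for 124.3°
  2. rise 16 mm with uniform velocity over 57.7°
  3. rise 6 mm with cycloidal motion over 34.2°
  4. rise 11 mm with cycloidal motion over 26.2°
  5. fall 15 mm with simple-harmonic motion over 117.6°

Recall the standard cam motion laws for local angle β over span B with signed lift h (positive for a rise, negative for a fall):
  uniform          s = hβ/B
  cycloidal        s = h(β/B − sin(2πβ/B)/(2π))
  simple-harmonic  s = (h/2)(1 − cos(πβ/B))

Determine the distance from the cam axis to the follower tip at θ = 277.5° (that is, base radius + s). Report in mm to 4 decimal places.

seg 1 [0°–124.3°] dwell: s stays 0.0000
seg 2 [124.3°–182°] uniform, h=16: full span → s += 16 → s = 16.0000
seg 3 [182°–216.2°] cycloidal, h=6: full span → s += 6 → s = 22.0000
seg 4 [216.2°–242.4°] cycloidal, h=11: full span → s += 11 → s = 33.0000
seg 5 [242.4°–360°] simple-harmonic, h=-15: θ=277.5° here. β=35.1, B=117.6. -15/2·(1 − cos(π·0.2985)) = -3.0625 → s = 29.9375
radial distance = base radius + s = 48 + 29.9375 = 77.9375

77.9375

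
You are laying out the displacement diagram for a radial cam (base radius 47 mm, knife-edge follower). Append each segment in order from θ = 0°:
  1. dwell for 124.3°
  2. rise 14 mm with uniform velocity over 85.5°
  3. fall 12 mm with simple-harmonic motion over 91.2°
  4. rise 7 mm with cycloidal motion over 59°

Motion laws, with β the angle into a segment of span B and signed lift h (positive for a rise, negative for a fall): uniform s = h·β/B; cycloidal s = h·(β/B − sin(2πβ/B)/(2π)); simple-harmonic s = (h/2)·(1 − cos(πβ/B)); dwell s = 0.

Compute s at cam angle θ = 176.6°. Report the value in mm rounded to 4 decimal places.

seg 1 [0°–124.3°] dwell: s stays 0.0000
seg 2 [124.3°–209.8°] uniform, h=14: θ=176.6° here. β=52.3, B=85.5. 14·52.3/85.5 = 8.5637 → s = 8.5637

8.5637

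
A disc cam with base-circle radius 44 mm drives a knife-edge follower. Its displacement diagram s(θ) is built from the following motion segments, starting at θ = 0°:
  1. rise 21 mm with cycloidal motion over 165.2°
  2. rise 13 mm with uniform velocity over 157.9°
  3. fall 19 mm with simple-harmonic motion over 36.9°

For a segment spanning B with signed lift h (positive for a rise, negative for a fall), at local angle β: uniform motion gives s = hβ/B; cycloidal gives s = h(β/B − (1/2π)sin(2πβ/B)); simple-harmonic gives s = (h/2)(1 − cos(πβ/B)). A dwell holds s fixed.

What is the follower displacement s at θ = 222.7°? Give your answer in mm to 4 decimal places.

seg 1 [0°–165.2°] cycloidal, h=21: full span → s += 21 → s = 21.0000
seg 2 [165.2°–323.1°] uniform, h=13: θ=222.7° here. β=57.5, B=157.9. 13·57.5/157.9 = 4.7340 → s = 25.7340

25.7340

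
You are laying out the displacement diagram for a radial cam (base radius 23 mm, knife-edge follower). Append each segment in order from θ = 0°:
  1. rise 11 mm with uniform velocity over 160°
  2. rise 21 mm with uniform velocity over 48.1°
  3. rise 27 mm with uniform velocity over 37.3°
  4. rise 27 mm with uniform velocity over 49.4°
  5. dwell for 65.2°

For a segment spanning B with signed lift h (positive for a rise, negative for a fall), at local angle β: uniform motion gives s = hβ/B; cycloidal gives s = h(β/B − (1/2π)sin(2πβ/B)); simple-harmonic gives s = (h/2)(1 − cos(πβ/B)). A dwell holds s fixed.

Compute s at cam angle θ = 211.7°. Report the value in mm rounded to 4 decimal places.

seg 1 [0°–160°] uniform, h=11: full span → s += 11 → s = 11.0000
seg 2 [160°–208.1°] uniform, h=21: full span → s += 21 → s = 32.0000
seg 3 [208.1°–245.4°] uniform, h=27: θ=211.7° here. β=3.6, B=37.3. 27·3.6/37.3 = 2.6059 → s = 34.6059

34.6059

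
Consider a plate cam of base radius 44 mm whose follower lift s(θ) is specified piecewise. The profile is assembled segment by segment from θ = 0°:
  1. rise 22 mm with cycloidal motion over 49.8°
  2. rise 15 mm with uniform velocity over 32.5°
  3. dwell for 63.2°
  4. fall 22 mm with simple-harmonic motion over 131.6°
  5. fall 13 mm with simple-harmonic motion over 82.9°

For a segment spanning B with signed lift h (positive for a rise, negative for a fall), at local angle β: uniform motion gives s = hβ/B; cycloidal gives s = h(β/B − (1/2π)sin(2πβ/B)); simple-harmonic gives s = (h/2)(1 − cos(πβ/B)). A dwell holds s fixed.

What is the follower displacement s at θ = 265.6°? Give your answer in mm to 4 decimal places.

seg 1 [0°–49.8°] cycloidal, h=22: full span → s += 22 → s = 22.0000
seg 2 [49.8°–82.3°] uniform, h=15: full span → s += 15 → s = 37.0000
seg 3 [82.3°–145.5°] dwell: s stays 37.0000
seg 4 [145.5°–277.1°] simple-harmonic, h=-22: θ=265.6° here. β=120.1, B=131.6. -22/2·(1 − cos(π·0.9126)) = -21.5881 → s = 15.4119

15.4119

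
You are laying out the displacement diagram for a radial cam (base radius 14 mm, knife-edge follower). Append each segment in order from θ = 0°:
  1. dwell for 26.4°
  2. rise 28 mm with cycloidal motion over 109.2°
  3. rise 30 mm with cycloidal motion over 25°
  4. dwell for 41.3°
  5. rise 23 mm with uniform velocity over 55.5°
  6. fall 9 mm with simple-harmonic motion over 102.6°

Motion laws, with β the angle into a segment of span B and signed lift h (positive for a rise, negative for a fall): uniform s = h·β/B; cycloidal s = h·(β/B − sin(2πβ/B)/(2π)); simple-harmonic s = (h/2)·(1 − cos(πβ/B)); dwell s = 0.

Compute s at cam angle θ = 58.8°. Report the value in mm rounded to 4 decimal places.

seg 1 [0°–26.4°] dwell: s stays 0.0000
seg 2 [26.4°–135.6°] cycloidal, h=28: θ=58.8° here. β=32.4, B=109.2. 28·(0.2967 − sin(2π·0.2967)/(2π)) = 4.0418 → s = 4.0418

4.0418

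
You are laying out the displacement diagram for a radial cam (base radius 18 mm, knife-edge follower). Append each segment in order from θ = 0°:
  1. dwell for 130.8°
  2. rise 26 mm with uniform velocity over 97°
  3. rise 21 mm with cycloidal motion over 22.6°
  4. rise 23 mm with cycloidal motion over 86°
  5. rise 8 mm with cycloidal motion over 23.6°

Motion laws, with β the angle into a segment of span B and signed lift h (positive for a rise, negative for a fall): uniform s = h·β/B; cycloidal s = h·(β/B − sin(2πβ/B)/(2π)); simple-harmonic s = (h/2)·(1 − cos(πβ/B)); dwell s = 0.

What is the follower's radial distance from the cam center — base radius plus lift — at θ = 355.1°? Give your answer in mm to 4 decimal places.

seg 1 [0°–130.8°] dwell: s stays 0.0000
seg 2 [130.8°–227.8°] uniform, h=26: full span → s += 26 → s = 26.0000
seg 3 [227.8°–250.4°] cycloidal, h=21: full span → s += 21 → s = 47.0000
seg 4 [250.4°–336.4°] cycloidal, h=23: full span → s += 23 → s = 70.0000
seg 5 [336.4°–360°] cycloidal, h=8: θ=355.1° here. β=18.7, B=23.6. 8·(0.7924 − sin(2π·0.7924)/(2π)) = 7.5674 → s = 77.5674
radial distance = base radius + s = 18 + 77.5674 = 95.5674

95.5674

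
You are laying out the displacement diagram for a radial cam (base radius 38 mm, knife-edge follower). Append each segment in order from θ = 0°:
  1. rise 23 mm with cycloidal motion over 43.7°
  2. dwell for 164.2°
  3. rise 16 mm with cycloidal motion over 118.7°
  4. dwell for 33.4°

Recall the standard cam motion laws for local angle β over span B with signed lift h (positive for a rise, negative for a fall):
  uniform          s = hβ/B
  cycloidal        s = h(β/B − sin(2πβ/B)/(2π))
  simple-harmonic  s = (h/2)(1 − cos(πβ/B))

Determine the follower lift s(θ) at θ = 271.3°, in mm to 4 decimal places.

seg 1 [0°–43.7°] cycloidal, h=23: full span → s += 23 → s = 23.0000
seg 2 [43.7°–207.9°] dwell: s stays 23.0000
seg 3 [207.9°–326.6°] cycloidal, h=16: θ=271.3° here. β=63.4, B=118.7. 16·(0.5341 − sin(2π·0.5341)/(2π)) = 9.0877 → s = 32.0877

32.0877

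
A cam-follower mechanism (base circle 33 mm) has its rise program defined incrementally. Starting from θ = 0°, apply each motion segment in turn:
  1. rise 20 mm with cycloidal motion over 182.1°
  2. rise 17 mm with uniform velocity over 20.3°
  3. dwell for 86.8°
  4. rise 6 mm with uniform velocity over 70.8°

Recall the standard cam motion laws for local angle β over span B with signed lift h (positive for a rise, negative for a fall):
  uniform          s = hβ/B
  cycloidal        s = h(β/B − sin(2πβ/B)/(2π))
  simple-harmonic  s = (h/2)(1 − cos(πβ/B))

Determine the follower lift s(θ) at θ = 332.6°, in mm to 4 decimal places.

seg 1 [0°–182.1°] cycloidal, h=20: full span → s += 20 → s = 20.0000
seg 2 [182.1°–202.4°] uniform, h=17: full span → s += 17 → s = 37.0000
seg 3 [202.4°–289.2°] dwell: s stays 37.0000
seg 4 [289.2°–360°] uniform, h=6: θ=332.6° here. β=43.4, B=70.8. 6·43.4/70.8 = 3.6780 → s = 40.6780

40.6780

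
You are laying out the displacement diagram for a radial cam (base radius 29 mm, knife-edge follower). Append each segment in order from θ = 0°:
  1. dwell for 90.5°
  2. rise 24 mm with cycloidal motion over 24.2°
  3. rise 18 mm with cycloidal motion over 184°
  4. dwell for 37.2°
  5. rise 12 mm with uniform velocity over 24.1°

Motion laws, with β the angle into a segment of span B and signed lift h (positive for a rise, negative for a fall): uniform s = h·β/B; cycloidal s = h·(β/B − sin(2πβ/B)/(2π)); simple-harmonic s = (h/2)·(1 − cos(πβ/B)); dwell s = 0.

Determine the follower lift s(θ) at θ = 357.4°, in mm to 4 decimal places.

seg 1 [0°–90.5°] dwell: s stays 0.0000
seg 2 [90.5°–114.7°] cycloidal, h=24: full span → s += 24 → s = 24.0000
seg 3 [114.7°–298.7°] cycloidal, h=18: full span → s += 18 → s = 42.0000
seg 4 [298.7°–335.9°] dwell: s stays 42.0000
seg 5 [335.9°–360°] uniform, h=12: θ=357.4° here. β=21.5, B=24.1. 12·21.5/24.1 = 10.7054 → s = 52.7054

52.7054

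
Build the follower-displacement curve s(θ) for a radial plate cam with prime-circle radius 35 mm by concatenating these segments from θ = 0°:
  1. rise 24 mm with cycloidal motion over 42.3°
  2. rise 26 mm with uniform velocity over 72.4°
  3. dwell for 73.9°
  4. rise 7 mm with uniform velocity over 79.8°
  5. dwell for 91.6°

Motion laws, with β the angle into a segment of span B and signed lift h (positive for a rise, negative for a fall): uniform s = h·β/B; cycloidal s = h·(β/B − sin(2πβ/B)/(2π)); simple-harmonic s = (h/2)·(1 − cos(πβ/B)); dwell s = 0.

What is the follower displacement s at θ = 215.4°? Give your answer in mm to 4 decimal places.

seg 1 [0°–42.3°] cycloidal, h=24: full span → s += 24 → s = 24.0000
seg 2 [42.3°–114.7°] uniform, h=26: full span → s += 26 → s = 50.0000
seg 3 [114.7°–188.6°] dwell: s stays 50.0000
seg 4 [188.6°–268.4°] uniform, h=7: θ=215.4° here. β=26.8, B=79.8. 7·26.8/79.8 = 2.3509 → s = 52.3509

52.3509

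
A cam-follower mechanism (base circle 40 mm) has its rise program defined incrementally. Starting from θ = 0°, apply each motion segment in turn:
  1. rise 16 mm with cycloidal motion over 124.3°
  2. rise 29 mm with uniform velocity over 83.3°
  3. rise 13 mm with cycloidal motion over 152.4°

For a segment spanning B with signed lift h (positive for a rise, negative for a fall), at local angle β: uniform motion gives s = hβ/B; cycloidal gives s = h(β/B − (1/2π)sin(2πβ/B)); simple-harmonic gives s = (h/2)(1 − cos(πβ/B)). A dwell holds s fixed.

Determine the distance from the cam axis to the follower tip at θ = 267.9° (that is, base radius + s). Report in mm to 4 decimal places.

seg 1 [0°–124.3°] cycloidal, h=16: full span → s += 16 → s = 16.0000
seg 2 [124.3°–207.6°] uniform, h=29: full span → s += 29 → s = 45.0000
seg 3 [207.6°–360°] cycloidal, h=13: θ=267.9° here. β=60.3, B=152.4. 13·(0.3957 − sin(2π·0.3957)/(2π)) = 3.8825 → s = 48.8825
radial distance = base radius + s = 40 + 48.8825 = 88.8825

88.8825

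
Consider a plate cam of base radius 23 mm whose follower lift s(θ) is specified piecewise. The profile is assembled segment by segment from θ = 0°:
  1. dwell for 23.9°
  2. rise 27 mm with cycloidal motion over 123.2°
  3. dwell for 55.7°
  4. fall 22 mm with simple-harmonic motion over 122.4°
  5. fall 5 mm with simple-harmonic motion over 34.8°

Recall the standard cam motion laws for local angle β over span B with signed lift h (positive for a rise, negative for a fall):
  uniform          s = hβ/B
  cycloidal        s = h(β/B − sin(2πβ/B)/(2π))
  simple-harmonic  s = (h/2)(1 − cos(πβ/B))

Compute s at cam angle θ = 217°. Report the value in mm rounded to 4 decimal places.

seg 1 [0°–23.9°] dwell: s stays 0.0000
seg 2 [23.9°–147.1°] cycloidal, h=27: full span → s += 27 → s = 27.0000
seg 3 [147.1°–202.8°] dwell: s stays 27.0000
seg 4 [202.8°–325.2°] simple-harmonic, h=-22: θ=217° here. β=14.2, B=122.4. -22/2·(1 − cos(π·0.1160)) = -0.7225 → s = 26.2775

26.2775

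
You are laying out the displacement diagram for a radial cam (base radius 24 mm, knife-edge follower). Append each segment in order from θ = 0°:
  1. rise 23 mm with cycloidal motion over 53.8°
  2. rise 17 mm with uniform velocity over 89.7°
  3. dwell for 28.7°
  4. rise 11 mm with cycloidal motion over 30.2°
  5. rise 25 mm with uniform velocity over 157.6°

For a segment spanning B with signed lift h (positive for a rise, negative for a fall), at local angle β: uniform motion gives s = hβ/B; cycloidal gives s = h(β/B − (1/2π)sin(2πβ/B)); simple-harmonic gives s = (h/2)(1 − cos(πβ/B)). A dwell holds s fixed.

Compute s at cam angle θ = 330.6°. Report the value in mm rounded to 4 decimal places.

seg 1 [0°–53.8°] cycloidal, h=23: full span → s += 23 → s = 23.0000
seg 2 [53.8°–143.5°] uniform, h=17: full span → s += 17 → s = 40.0000
seg 3 [143.5°–172.2°] dwell: s stays 40.0000
seg 4 [172.2°–202.4°] cycloidal, h=11: full span → s += 11 → s = 51.0000
seg 5 [202.4°–360°] uniform, h=25: θ=330.6° here. β=128.2, B=157.6. 25·128.2/157.6 = 20.3363 → s = 71.3363

71.3363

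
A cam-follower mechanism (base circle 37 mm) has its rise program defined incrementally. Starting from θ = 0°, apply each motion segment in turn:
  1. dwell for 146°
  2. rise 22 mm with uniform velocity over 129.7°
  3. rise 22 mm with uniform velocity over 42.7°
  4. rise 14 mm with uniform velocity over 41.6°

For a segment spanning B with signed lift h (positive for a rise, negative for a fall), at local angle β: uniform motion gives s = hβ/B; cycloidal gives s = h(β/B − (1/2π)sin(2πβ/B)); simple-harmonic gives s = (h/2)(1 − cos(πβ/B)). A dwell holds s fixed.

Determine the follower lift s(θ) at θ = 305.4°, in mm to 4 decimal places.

seg 1 [0°–146°] dwell: s stays 0.0000
seg 2 [146°–275.7°] uniform, h=22: full span → s += 22 → s = 22.0000
seg 3 [275.7°–318.4°] uniform, h=22: θ=305.4° here. β=29.7, B=42.7. 22·29.7/42.7 = 15.3021 → s = 37.3021

37.3021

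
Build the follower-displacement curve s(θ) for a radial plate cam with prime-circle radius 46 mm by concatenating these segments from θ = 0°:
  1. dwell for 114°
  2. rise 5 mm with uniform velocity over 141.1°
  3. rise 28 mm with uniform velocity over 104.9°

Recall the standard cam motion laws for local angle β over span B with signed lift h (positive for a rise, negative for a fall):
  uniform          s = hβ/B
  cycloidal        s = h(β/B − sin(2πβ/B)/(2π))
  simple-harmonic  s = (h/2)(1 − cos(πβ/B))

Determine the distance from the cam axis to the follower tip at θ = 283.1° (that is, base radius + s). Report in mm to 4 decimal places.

seg 1 [0°–114°] dwell: s stays 0.0000
seg 2 [114°–255.1°] uniform, h=5: full span → s += 5 → s = 5.0000
seg 3 [255.1°–360°] uniform, h=28: θ=283.1° here. β=28, B=104.9. 28·28/104.9 = 7.4738 → s = 12.4738
radial distance = base radius + s = 46 + 12.4738 = 58.4738

58.4738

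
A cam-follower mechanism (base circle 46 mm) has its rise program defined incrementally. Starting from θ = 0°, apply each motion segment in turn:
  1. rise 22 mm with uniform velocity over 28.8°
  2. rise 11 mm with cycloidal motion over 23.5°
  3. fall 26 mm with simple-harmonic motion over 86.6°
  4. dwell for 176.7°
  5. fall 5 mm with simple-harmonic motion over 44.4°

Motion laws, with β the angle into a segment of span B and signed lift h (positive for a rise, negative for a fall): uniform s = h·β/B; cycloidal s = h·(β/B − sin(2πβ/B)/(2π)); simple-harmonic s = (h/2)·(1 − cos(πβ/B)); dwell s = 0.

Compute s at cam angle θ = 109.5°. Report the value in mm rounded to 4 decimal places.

seg 1 [0°–28.8°] uniform, h=22: full span → s += 22 → s = 22.0000
seg 2 [28.8°–52.3°] cycloidal, h=11: full span → s += 11 → s = 33.0000
seg 3 [52.3°–138.9°] simple-harmonic, h=-26: θ=109.5° here. β=57.2, B=86.6. -26/2·(1 − cos(π·0.6605)) = -19.2810 → s = 13.7190

13.7190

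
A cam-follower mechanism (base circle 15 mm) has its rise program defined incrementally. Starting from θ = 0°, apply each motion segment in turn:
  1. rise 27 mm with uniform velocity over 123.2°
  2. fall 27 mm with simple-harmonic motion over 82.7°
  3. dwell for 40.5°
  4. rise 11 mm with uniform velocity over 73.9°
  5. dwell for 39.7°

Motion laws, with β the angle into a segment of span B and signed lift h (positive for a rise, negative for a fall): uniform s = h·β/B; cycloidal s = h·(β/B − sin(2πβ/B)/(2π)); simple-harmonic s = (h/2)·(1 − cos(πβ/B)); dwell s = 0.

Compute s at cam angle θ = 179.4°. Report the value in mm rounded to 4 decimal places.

seg 1 [0°–123.2°] uniform, h=27: full span → s += 27 → s = 27.0000
seg 2 [123.2°–205.9°] simple-harmonic, h=-27: θ=179.4° here. β=56.2, B=82.7. -27/2·(1 − cos(π·0.6796)) = -20.7181 → s = 6.2819

6.2819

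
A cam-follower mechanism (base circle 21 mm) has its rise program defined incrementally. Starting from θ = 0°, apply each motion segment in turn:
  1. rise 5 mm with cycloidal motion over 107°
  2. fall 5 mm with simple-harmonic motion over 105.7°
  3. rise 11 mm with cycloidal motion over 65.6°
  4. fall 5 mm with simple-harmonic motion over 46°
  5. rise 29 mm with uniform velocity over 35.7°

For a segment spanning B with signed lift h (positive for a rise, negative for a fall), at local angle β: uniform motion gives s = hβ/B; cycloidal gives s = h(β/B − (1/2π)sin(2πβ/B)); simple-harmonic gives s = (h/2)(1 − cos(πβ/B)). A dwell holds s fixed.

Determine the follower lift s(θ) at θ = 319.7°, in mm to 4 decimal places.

seg 1 [0°–107°] cycloidal, h=5: full span → s += 5 → s = 5.0000
seg 2 [107°–212.7°] simple-harmonic, h=-5: full span → s += -5 → s = 0.0000
seg 3 [212.7°–278.3°] cycloidal, h=11: full span → s += 11 → s = 11.0000
seg 4 [278.3°–324.3°] simple-harmonic, h=-5: θ=319.7° here. β=41.4, B=46. -5/2·(1 − cos(π·0.9000)) = -4.8776 → s = 6.1224

6.1224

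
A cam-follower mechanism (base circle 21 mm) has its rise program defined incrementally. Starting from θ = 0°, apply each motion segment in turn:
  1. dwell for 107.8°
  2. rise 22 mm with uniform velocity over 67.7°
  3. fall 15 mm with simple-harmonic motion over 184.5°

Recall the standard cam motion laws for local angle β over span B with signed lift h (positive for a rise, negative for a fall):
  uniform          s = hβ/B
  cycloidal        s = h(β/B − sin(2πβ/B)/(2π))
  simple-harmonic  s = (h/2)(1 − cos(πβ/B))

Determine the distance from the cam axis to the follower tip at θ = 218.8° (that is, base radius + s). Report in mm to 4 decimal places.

seg 1 [0°–107.8°] dwell: s stays 0.0000
seg 2 [107.8°–175.5°] uniform, h=22: full span → s += 22 → s = 22.0000
seg 3 [175.5°–360°] simple-harmonic, h=-15: θ=218.8° here. β=43.3, B=184.5. -15/2·(1 − cos(π·0.2347)) = -1.9478 → s = 20.0522
radial distance = base radius + s = 21 + 20.0522 = 41.0522

41.0522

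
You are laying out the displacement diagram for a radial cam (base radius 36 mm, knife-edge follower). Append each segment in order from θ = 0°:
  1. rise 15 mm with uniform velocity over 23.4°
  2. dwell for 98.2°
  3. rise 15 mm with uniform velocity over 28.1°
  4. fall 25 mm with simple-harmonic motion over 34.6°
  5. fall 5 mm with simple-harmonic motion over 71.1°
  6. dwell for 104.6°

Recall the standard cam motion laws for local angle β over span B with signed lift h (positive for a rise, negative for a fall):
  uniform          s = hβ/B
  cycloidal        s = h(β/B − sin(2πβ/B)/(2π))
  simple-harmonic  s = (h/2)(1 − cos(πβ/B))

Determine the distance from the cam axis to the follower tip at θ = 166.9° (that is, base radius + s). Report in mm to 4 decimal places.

seg 1 [0°–23.4°] uniform, h=15: full span → s += 15 → s = 15.0000
seg 2 [23.4°–121.6°] dwell: s stays 15.0000
seg 3 [121.6°–149.7°] uniform, h=15: full span → s += 15 → s = 30.0000
seg 4 [149.7°–184.3°] simple-harmonic, h=-25: θ=166.9° here. β=17.2, B=34.6. -25/2·(1 − cos(π·0.4971)) = -12.3865 → s = 17.6135
radial distance = base radius + s = 36 + 17.6135 = 53.6135

53.6135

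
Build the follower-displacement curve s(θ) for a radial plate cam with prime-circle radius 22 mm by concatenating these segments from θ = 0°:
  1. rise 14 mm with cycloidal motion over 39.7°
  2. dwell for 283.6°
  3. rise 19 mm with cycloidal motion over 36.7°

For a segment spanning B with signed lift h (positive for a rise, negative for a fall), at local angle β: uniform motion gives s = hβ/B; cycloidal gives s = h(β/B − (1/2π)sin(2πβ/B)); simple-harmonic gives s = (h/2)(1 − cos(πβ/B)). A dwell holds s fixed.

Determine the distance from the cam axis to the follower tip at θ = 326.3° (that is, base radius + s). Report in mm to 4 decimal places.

seg 1 [0°–39.7°] cycloidal, h=14: full span → s += 14 → s = 14.0000
seg 2 [39.7°–323.3°] dwell: s stays 14.0000
seg 3 [323.3°–360°] cycloidal, h=19: θ=326.3° here. β=3, B=36.7. 19·(0.0817 − sin(2π·0.0817)/(2π)) = 0.0674 → s = 14.0674
radial distance = base radius + s = 22 + 14.0674 = 36.0674

36.0674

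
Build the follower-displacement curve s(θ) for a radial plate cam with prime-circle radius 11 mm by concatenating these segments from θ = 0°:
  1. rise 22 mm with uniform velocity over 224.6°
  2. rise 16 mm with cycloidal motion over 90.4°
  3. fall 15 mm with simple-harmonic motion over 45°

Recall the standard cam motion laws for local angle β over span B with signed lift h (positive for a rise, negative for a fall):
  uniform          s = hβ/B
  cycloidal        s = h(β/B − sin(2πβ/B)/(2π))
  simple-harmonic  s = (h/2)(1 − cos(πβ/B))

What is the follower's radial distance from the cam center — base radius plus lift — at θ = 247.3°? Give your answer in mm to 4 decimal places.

seg 1 [0°–224.6°] uniform, h=22: full span → s += 22 → s = 22.0000
seg 2 [224.6°–315°] cycloidal, h=16: θ=247.3° here. β=22.7, B=90.4. 16·(0.2511 − sin(2π·0.2511)/(2π)) = 1.4713 → s = 23.4713
radial distance = base radius + s = 11 + 23.4713 = 34.4713

34.4713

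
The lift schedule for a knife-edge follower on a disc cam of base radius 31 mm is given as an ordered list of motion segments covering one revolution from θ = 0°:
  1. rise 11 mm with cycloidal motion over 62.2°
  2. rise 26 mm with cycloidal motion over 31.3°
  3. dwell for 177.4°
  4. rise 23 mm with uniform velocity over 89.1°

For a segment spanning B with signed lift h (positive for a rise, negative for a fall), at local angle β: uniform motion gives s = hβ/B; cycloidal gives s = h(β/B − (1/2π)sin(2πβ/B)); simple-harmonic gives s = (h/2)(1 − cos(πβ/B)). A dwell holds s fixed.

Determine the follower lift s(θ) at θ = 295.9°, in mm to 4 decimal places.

seg 1 [0°–62.2°] cycloidal, h=11: full span → s += 11 → s = 11.0000
seg 2 [62.2°–93.5°] cycloidal, h=26: full span → s += 26 → s = 37.0000
seg 3 [93.5°–270.9°] dwell: s stays 37.0000
seg 4 [270.9°–360°] uniform, h=23: θ=295.9° here. β=25, B=89.1. 23·25/89.1 = 6.4534 → s = 43.4534

43.4534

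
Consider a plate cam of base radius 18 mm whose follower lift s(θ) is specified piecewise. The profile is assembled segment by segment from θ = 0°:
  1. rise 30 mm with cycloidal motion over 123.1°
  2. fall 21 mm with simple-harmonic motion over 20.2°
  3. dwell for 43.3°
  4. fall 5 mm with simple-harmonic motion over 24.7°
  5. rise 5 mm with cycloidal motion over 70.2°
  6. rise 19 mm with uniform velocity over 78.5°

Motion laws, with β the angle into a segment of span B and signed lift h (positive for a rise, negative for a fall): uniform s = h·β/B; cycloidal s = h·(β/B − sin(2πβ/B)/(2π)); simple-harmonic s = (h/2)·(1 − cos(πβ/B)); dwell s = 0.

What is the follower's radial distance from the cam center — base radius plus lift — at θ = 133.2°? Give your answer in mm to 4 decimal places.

seg 1 [0°–123.1°] cycloidal, h=30: full span → s += 30 → s = 30.0000
seg 2 [123.1°–143.3°] simple-harmonic, h=-21: θ=133.2° here. β=10.1, B=20.2. -21/2·(1 − cos(π·0.5000)) = -10.5000 → s = 19.5000
radial distance = base radius + s = 18 + 19.5000 = 37.5000

37.5000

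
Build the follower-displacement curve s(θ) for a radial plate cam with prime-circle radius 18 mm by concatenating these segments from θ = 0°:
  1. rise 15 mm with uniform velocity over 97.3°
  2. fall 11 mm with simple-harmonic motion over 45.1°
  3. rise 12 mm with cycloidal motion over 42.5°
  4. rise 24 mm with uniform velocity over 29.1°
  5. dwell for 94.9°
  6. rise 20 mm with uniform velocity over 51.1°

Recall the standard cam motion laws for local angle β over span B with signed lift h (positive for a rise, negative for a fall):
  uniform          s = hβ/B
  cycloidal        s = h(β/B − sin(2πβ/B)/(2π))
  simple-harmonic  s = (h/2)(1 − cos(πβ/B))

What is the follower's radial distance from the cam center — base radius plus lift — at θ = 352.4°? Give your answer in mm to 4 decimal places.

seg 1 [0°–97.3°] uniform, h=15: full span → s += 15 → s = 15.0000
seg 2 [97.3°–142.4°] simple-harmonic, h=-11: full span → s += -11 → s = 4.0000
seg 3 [142.4°–184.9°] cycloidal, h=12: full span → s += 12 → s = 16.0000
seg 4 [184.9°–214°] uniform, h=24: full span → s += 24 → s = 40.0000
seg 5 [214°–308.9°] dwell: s stays 40.0000
seg 6 [308.9°–360°] uniform, h=20: θ=352.4° here. β=43.5, B=51.1. 20·43.5/51.1 = 17.0254 → s = 57.0254
radial distance = base radius + s = 18 + 57.0254 = 75.0254

75.0254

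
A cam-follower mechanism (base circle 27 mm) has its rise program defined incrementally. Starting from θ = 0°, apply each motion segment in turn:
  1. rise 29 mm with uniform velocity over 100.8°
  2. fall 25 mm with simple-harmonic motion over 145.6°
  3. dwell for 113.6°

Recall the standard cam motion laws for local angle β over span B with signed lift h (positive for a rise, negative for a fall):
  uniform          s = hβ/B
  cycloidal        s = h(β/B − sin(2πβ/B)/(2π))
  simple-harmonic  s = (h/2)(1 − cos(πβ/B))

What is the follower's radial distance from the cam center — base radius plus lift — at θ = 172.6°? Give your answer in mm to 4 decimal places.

seg 1 [0°–100.8°] uniform, h=29: full span → s += 29 → s = 29.0000
seg 2 [100.8°–246.4°] simple-harmonic, h=-25: θ=172.6° here. β=71.8, B=145.6. -25/2·(1 − cos(π·0.4931)) = -12.2303 → s = 16.7697
radial distance = base radius + s = 27 + 16.7697 = 43.7697

43.7697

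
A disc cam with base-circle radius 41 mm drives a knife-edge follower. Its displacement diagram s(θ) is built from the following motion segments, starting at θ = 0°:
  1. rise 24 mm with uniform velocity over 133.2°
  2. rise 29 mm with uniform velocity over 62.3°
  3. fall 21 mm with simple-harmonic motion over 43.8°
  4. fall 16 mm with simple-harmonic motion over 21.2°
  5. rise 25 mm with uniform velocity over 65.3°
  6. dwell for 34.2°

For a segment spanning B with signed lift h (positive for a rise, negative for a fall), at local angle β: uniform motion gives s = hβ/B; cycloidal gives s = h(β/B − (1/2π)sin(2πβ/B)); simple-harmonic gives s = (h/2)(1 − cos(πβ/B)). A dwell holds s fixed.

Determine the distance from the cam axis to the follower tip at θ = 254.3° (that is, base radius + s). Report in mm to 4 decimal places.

seg 1 [0°–133.2°] uniform, h=24: full span → s += 24 → s = 24.0000
seg 2 [133.2°–195.5°] uniform, h=29: full span → s += 29 → s = 53.0000
seg 3 [195.5°–239.3°] simple-harmonic, h=-21: full span → s += -21 → s = 32.0000
seg 4 [239.3°–260.5°] simple-harmonic, h=-16: θ=254.3° here. β=15, B=21.2. -16/2·(1 − cos(π·0.7075)) = -12.8544 → s = 19.1456
radial distance = base radius + s = 41 + 19.1456 = 60.1456

60.1456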